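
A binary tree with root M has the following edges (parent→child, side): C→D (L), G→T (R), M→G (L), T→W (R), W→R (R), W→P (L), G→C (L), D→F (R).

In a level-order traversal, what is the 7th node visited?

F

Level-order visits nodes level by level from the root, left to right within each level.
Level 0: M
Level 1: G
Level 2: C, T
Level 3: D, W
Level 4: F, P, R
Full level-order sequence: M, G, C, T, D, W, F, P, R.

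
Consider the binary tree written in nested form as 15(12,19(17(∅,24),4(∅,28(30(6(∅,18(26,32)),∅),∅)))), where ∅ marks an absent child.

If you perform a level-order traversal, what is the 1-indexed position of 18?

10

Level-order visits nodes level by level from the root, left to right within each level.
Level 0: 15
Level 1: 12, 19
Level 2: 17, 4
Level 3: 24, 28
Level 4: 30
Level 5: 6
Level 6: 18
Level 7: 26, 32
Full level-order sequence: 15, 12, 19, 17, 4, 24, 28, 30, 6, 18, 26, 32.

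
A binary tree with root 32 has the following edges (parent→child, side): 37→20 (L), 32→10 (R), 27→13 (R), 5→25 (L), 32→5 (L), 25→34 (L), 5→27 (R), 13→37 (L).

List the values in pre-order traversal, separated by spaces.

32 5 25 34 27 13 37 20 10

Pre-order visits the node, then its left subtree, then its right subtree.
Visit 32.
At 32: go left to 5.
  Visit 5.
  At 5: go left to 25.
    Visit 25.
    At 25: go left to 34.
      34 is a leaf — visit 34.
    At 25: no right child.
  At 5: go right to 27.
    Visit 27.
    At 27: no left child.
    At 27: go right to 13.
      Visit 13.
      At 13: go left to 37.
        Visit 37.
        At 37: go left to 20.
          20 is a leaf — visit 20.
        At 37: no right child.
      At 13: no right child.
At 32: go right to 10.
  10 is a leaf — visit 10.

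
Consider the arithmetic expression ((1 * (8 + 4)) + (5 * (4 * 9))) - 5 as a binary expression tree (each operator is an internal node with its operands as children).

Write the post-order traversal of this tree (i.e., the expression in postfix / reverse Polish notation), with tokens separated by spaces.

1 8 4 + * 5 4 9 * * + 5 -

Post-order on an expression tree gives postfix notation: for each operator, emit left operand, right operand, then the operator.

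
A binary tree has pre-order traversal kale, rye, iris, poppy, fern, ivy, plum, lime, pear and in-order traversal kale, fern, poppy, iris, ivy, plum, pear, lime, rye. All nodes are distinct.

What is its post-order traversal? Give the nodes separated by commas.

fern, poppy, pear, lime, plum, ivy, iris, rye, kale

The first element of pre-order is the root; it splits in-order into left and right subtrees.
Root kale: left subtree has 0 nodes { }, right has 8 {fern, poppy, iris, ivy, plum, pear, lime, rye}.
  Root rye: left subtree has 7 nodes {fern, poppy, iris, ivy, plum, pear, lime}, right has 0 { }.
    Root iris: left subtree has 2 nodes {fern, poppy}, right has 4 {ivy, plum, pear, lime}.
      Root poppy: left subtree has 1 node {fern}, right has 0 { }.
      Root ivy: left subtree has 0 nodes { }, right has 3 {plum, pear, lime}.
        Root plum: left subtree has 0 nodes { }, right has 2 {pear, lime}.
          Root lime: left subtree has 1 node {pear}, right has 0 { }.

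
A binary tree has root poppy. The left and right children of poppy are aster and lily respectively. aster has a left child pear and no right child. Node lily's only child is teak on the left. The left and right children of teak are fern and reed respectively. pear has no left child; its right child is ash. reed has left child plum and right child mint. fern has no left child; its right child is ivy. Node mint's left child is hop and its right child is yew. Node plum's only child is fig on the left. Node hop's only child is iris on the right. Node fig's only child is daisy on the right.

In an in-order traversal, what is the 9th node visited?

In-order visits the left subtree, then the node, then the right subtree.
At poppy: go left to aster.
  At aster: go left to pear.
    At pear: no left child.
    Visit pear.
    At pear: go right to ash.
      ash is a leaf — visit ash.
  Visit aster.
  At aster: no right child.
Visit poppy.
At poppy: go right to lily.
  At lily: go left to teak.
    At teak: go left to fern.
      At fern: no left child.
      Visit fern.
      At fern: go right to ivy.
        ivy is a leaf — visit ivy.
    Visit teak.
    At teak: go right to reed.
      At reed: go left to plum.
        At plum: go left to fig.
          At fig: no left child.
          Visit fig.
          At fig: go right to daisy.
            daisy is a leaf — visit daisy.
        Visit plum.
        At plum: no right child.
      Visit reed.
      At reed: go right to mint.
        At mint: go left to hop.
          At hop: no left child.
          Visit hop.
          At hop: go right to iris.
            iris is a leaf — visit iris.
        Visit mint.
        At mint: go right to yew.
          yew is a leaf — visit yew.
  Visit lily.
  At lily: no right child.
Full in-order sequence: pear, ash, aster, poppy, fern, ivy, teak, fig, daisy, plum, reed, hop, iris, mint, yew, lily.

daisy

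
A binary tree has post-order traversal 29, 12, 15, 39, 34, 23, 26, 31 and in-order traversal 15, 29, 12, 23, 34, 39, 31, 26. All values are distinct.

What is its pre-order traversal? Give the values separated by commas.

The last element of post-order is the root; it splits in-order into left and right subtrees.
Root 31: left subtree has 6 nodes {15, 29, 12, 23, 34, 39}, right has 1 {26}.
  Root 23: left subtree has 3 nodes {15, 29, 12}, right has 2 {34, 39}.
    Root 15: left subtree has 0 nodes { }, right has 2 {29, 12}.
      Root 12: left subtree has 1 node {29}, right has 0 { }.
    Root 34: left subtree has 0 nodes { }, right has 1 {39}.

31, 23, 15, 12, 29, 34, 39, 26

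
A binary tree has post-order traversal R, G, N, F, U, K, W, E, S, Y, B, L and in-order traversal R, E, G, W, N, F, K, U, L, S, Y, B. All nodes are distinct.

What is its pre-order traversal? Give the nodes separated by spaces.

The last element of post-order is the root; it splits in-order into left and right subtrees.
Root L: left subtree has 8 nodes {R, E, G, W, N, F, K, U}, right has 3 {S, Y, B}.
  Root E: left subtree has 1 node {R}, right has 6 {G, W, N, F, K, U}.
    Root W: left subtree has 1 node {G}, right has 4 {N, F, K, U}.
      Root K: left subtree has 2 nodes {N, F}, right has 1 {U}.
        Root F: left subtree has 1 node {N}, right has 0 { }.
  Root B: left subtree has 2 nodes {S, Y}, right has 0 { }.
    Root Y: left subtree has 1 node {S}, right has 0 { }.

L E R W G K F N U B Y S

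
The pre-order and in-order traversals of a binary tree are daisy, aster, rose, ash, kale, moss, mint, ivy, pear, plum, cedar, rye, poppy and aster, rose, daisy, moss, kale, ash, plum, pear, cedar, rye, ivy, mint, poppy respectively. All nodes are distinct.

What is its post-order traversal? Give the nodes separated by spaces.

The first element of pre-order is the root; it splits in-order into left and right subtrees.
Root daisy: left subtree has 2 nodes {aster, rose}, right has 10 {moss, kale, ash, plum, pear, cedar, rye, ivy, mint, poppy}.
  Root aster: left subtree has 0 nodes { }, right has 1 {rose}.
  Root ash: left subtree has 2 nodes {moss, kale}, right has 7 {plum, pear, cedar, rye, ivy, mint, poppy}.
    Root kale: left subtree has 1 node {moss}, right has 0 { }.
    Root mint: left subtree has 5 nodes {plum, pear, cedar, rye, ivy}, right has 1 {poppy}.
      Root ivy: left subtree has 4 nodes {plum, pear, cedar, rye}, right has 0 { }.
        Root pear: left subtree has 1 node {plum}, right has 2 {cedar, rye}.
          Root cedar: left subtree has 0 nodes { }, right has 1 {rye}.

rose aster moss kale plum rye cedar pear ivy poppy mint ash daisy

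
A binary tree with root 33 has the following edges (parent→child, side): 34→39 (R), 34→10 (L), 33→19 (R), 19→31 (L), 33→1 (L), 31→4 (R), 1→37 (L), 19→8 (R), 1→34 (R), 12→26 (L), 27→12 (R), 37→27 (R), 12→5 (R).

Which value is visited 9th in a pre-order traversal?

Pre-order visits the node, then its left subtree, then its right subtree.
Visit 33.
At 33: go left to 1.
  Visit 1.
  At 1: go left to 37.
    Visit 37.
    At 37: no left child.
    At 37: go right to 27.
      Visit 27.
      At 27: no left child.
      At 27: go right to 12.
        Visit 12.
        At 12: go left to 26.
          26 is a leaf — visit 26.
        At 12: go right to 5.
          5 is a leaf — visit 5.
  At 1: go right to 34.
    Visit 34.
    At 34: go left to 10.
      10 is a leaf — visit 10.
    At 34: go right to 39.
      39 is a leaf — visit 39.
At 33: go right to 19.
  Visit 19.
  At 19: go left to 31.
    Visit 31.
    At 31: no left child.
    At 31: go right to 4.
      4 is a leaf — visit 4.
  At 19: go right to 8.
    8 is a leaf — visit 8.
Full pre-order sequence: 33, 1, 37, 27, 12, 26, 5, 34, 10, 39, 19, 31, 4, 8.

10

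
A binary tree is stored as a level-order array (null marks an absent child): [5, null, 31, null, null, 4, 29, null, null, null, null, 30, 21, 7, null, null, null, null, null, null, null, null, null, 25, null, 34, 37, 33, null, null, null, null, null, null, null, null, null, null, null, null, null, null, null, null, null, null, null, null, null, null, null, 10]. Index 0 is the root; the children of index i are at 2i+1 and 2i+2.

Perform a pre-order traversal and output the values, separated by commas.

5, 31, 4, 30, 25, 21, 34, 10, 37, 29, 7, 33

Pre-order visits the node, then its left subtree, then its right subtree.
Visit 5.
At 5: no left child.
At 5: go right to 31.
  Visit 31.
  At 31: go left to 4.
    Visit 4.
    At 4: go left to 30.
      Visit 30.
      At 30: go left to 25.
        25 is a leaf — visit 25.
      At 30: no right child.
    At 4: go right to 21.
      Visit 21.
      At 21: go left to 34.
        Visit 34.
        At 34: go left to 10.
          10 is a leaf — visit 10.
        At 34: no right child.
      At 21: go right to 37.
        37 is a leaf — visit 37.
  At 31: go right to 29.
    Visit 29.
    At 29: go left to 7.
      Visit 7.
      At 7: go left to 33.
        33 is a leaf — visit 33.
      At 7: no right child.
    At 29: no right child.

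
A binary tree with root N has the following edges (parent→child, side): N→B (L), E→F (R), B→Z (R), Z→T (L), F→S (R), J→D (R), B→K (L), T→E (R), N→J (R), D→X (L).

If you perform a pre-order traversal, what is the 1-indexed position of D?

Pre-order visits the node, then its left subtree, then its right subtree.
Visit N.
At N: go left to B.
  Visit B.
  At B: go left to K.
    K is a leaf — visit K.
  At B: go right to Z.
    Visit Z.
    At Z: go left to T.
      Visit T.
      At T: no left child.
      At T: go right to E.
        Visit E.
        At E: no left child.
        At E: go right to F.
          Visit F.
          At F: no left child.
          At F: go right to S.
            S is a leaf — visit S.
    At Z: no right child.
At N: go right to J.
  Visit J.
  At J: no left child.
  At J: go right to D.
    Visit D.
    At D: go left to X.
      X is a leaf — visit X.
    At D: no right child.
Full pre-order sequence: N, B, K, Z, T, E, F, S, J, D, X.

10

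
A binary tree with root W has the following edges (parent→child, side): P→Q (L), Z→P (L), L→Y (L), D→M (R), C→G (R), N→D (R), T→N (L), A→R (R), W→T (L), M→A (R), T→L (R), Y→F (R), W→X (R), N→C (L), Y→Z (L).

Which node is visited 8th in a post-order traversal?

Q

Post-order visits the left subtree, then the right subtree, then the node.
At W: go left to T.
  At T: go left to N.
    At N: go left to C.
      At C: no left child.
      At C: go right to G.
        G is a leaf — visit G.
      Visit C.
    At N: go right to D.
      At D: no left child.
      At D: go right to M.
        At M: no left child.
        At M: go right to A.
          At A: no left child.
          At A: go right to R.
            R is a leaf — visit R.
          Visit A.
        Visit M.
      Visit D.
    Visit N.
  At T: go right to L.
    At L: go left to Y.
      At Y: go left to Z.
        At Z: go left to P.
          At P: go left to Q.
            Q is a leaf — visit Q.
          At P: no right child.
          Visit P.
        At Z: no right child.
        Visit Z.
      At Y: go right to F.
        F is a leaf — visit F.
      Visit Y.
    At L: no right child.
    Visit L.
  Visit T.
At W: go right to X.
  X is a leaf — visit X.
Visit W.
Full post-order sequence: G, C, R, A, M, D, N, Q, P, Z, F, Y, L, T, X, W.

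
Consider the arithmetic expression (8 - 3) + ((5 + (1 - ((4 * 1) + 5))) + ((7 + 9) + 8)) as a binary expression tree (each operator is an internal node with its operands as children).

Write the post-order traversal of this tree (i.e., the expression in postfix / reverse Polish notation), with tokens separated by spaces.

8 3 - 5 1 4 1 * 5 + - + 7 9 + 8 + + +

Post-order on an expression tree gives postfix notation: for each operator, emit left operand, right operand, then the operator.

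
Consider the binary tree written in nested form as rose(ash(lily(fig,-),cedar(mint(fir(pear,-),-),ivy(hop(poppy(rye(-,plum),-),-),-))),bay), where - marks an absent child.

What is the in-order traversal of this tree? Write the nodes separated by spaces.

fig lily ash pear fir mint cedar rye plum poppy hop ivy rose bay

In-order visits the left subtree, then the node, then the right subtree.
At rose: go left to ash.
  At ash: go left to lily.
    At lily: go left to fig.
      fig is a leaf — visit fig.
    Visit lily.
    At lily: no right child.
  Visit ash.
  At ash: go right to cedar.
    At cedar: go left to mint.
      At mint: go left to fir.
        At fir: go left to pear.
          pear is a leaf — visit pear.
        Visit fir.
        At fir: no right child.
      Visit mint.
      At mint: no right child.
    Visit cedar.
    At cedar: go right to ivy.
      At ivy: go left to hop.
        At hop: go left to poppy.
          At poppy: go left to rye.
            At rye: no left child.
            Visit rye.
            At rye: go right to plum.
              plum is a leaf — visit plum.
          Visit poppy.
          At poppy: no right child.
        Visit hop.
        At hop: no right child.
      Visit ivy.
      At ivy: no right child.
Visit rose.
At rose: go right to bay.
  bay is a leaf — visit bay.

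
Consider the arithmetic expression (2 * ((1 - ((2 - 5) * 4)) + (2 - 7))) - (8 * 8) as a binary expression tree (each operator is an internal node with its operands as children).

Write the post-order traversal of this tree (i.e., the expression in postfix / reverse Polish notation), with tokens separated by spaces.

Post-order on an expression tree gives postfix notation: for each operator, emit left operand, right operand, then the operator.

2 1 2 5 - 4 * - 2 7 - + * 8 8 * -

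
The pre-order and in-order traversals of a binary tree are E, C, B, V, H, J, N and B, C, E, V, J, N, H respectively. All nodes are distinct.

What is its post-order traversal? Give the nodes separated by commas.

B, C, N, J, H, V, E

The first element of pre-order is the root; it splits in-order into left and right subtrees.
Root E: left subtree has 2 nodes {B, C}, right has 4 {V, J, N, H}.
  Root C: left subtree has 1 node {B}, right has 0 { }.
  Root V: left subtree has 0 nodes { }, right has 3 {J, N, H}.
    Root H: left subtree has 2 nodes {J, N}, right has 0 { }.
      Root J: left subtree has 0 nodes { }, right has 1 {N}.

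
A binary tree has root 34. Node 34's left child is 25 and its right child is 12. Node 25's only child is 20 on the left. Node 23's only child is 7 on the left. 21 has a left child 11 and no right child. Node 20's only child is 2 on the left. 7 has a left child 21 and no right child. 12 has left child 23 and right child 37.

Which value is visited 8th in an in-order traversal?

23

In-order visits the left subtree, then the node, then the right subtree.
At 34: go left to 25.
  At 25: go left to 20.
    At 20: go left to 2.
      2 is a leaf — visit 2.
    Visit 20.
    At 20: no right child.
  Visit 25.
  At 25: no right child.
Visit 34.
At 34: go right to 12.
  At 12: go left to 23.
    At 23: go left to 7.
      At 7: go left to 21.
        At 21: go left to 11.
          11 is a leaf — visit 11.
        Visit 21.
        At 21: no right child.
      Visit 7.
      At 7: no right child.
    Visit 23.
    At 23: no right child.
  Visit 12.
  At 12: go right to 37.
    37 is a leaf — visit 37.
Full in-order sequence: 2, 20, 25, 34, 11, 21, 7, 23, 12, 37.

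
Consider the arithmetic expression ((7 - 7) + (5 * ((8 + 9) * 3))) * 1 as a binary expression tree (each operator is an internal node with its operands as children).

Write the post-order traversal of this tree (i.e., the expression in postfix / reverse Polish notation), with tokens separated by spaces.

7 7 - 5 8 9 + 3 * * + 1 *

Post-order on an expression tree gives postfix notation: for each operator, emit left operand, right operand, then the operator.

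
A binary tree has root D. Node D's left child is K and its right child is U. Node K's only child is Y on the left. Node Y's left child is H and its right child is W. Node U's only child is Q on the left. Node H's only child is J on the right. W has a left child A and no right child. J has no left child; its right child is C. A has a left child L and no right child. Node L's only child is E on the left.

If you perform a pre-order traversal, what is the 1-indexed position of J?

Pre-order visits the node, then its left subtree, then its right subtree.
Visit D.
At D: go left to K.
  Visit K.
  At K: go left to Y.
    Visit Y.
    At Y: go left to H.
      Visit H.
      At H: no left child.
      At H: go right to J.
        Visit J.
        At J: no left child.
        At J: go right to C.
          C is a leaf — visit C.
    At Y: go right to W.
      Visit W.
      At W: go left to A.
        Visit A.
        At A: go left to L.
          Visit L.
          At L: go left to E.
            E is a leaf — visit E.
          At L: no right child.
        At A: no right child.
      At W: no right child.
  At K: no right child.
At D: go right to U.
  Visit U.
  At U: go left to Q.
    Q is a leaf — visit Q.
  At U: no right child.
Full pre-order sequence: D, K, Y, H, J, C, W, A, L, E, U, Q.

5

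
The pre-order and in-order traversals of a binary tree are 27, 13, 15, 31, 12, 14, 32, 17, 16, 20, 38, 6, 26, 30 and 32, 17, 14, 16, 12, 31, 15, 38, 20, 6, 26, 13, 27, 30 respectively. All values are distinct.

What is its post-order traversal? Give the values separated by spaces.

The first element of pre-order is the root; it splits in-order into left and right subtrees.
Root 27: left subtree has 12 nodes {32, 17, 14, 16, 12, 31, 15, 38, 20, 6, 26, 13}, right has 1 {30}.
  Root 13: left subtree has 11 nodes {32, 17, 14, 16, 12, 31, 15, 38, 20, 6, 26}, right has 0 { }.
    Root 15: left subtree has 6 nodes {32, 17, 14, 16, 12, 31}, right has 4 {38, 20, 6, 26}.
      Root 31: left subtree has 5 nodes {32, 17, 14, 16, 12}, right has 0 { }.
        Root 12: left subtree has 4 nodes {32, 17, 14, 16}, right has 0 { }.
          Root 14: left subtree has 2 nodes {32, 17}, right has 1 {16}.
            Root 32: left subtree has 0 nodes { }, right has 1 {17}.
      Root 20: left subtree has 1 node {38}, right has 2 {6, 26}.
        Root 6: left subtree has 0 nodes { }, right has 1 {26}.

17 32 16 14 12 31 38 26 6 20 15 13 30 27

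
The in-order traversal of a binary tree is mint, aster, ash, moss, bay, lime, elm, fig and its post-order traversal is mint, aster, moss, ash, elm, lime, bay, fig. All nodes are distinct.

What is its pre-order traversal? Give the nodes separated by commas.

fig, bay, ash, aster, mint, moss, lime, elm

The last element of post-order is the root; it splits in-order into left and right subtrees.
Root fig: left subtree has 7 nodes {mint, aster, ash, moss, bay, lime, elm}, right has 0 { }.
  Root bay: left subtree has 4 nodes {mint, aster, ash, moss}, right has 2 {lime, elm}.
    Root ash: left subtree has 2 nodes {mint, aster}, right has 1 {moss}.
      Root aster: left subtree has 1 node {mint}, right has 0 { }.
    Root lime: left subtree has 0 nodes { }, right has 1 {elm}.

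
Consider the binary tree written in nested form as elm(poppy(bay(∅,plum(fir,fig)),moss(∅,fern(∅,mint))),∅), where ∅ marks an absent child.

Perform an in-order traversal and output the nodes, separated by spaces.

In-order visits the left subtree, then the node, then the right subtree.
At elm: go left to poppy.
  At poppy: go left to bay.
    At bay: no left child.
    Visit bay.
    At bay: go right to plum.
      At plum: go left to fir.
        fir is a leaf — visit fir.
      Visit plum.
      At plum: go right to fig.
        fig is a leaf — visit fig.
  Visit poppy.
  At poppy: go right to moss.
    At moss: no left child.
    Visit moss.
    At moss: go right to fern.
      At fern: no left child.
      Visit fern.
      At fern: go right to mint.
        mint is a leaf — visit mint.
Visit elm.
At elm: no right child.

bay fir plum fig poppy moss fern mint elm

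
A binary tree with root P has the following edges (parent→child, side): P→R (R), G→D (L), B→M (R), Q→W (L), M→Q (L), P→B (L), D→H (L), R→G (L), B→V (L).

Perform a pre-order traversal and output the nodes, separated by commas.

P, B, V, M, Q, W, R, G, D, H

Pre-order visits the node, then its left subtree, then its right subtree.
Visit P.
At P: go left to B.
  Visit B.
  At B: go left to V.
    V is a leaf — visit V.
  At B: go right to M.
    Visit M.
    At M: go left to Q.
      Visit Q.
      At Q: go left to W.
        W is a leaf — visit W.
      At Q: no right child.
    At M: no right child.
At P: go right to R.
  Visit R.
  At R: go left to G.
    Visit G.
    At G: go left to D.
      Visit D.
      At D: go left to H.
        H is a leaf — visit H.
      At D: no right child.
    At G: no right child.
  At R: no right child.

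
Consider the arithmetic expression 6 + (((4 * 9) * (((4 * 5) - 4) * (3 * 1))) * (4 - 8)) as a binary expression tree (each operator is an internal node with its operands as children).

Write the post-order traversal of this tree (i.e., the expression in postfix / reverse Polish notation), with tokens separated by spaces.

6 4 9 * 4 5 * 4 - 3 1 * * * 4 8 - * +

Post-order on an expression tree gives postfix notation: for each operator, emit left operand, right operand, then the operator.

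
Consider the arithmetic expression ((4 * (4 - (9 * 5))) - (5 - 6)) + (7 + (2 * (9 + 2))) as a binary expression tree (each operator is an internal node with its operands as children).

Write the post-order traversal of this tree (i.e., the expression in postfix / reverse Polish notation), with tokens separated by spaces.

Post-order on an expression tree gives postfix notation: for each operator, emit left operand, right operand, then the operator.

4 4 9 5 * - * 5 6 - - 7 2 9 2 + * + +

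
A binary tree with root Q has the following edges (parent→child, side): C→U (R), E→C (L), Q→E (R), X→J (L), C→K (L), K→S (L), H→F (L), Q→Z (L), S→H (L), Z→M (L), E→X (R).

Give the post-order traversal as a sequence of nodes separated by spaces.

M Z F H S K U C J X E Q

Post-order visits the left subtree, then the right subtree, then the node.
At Q: go left to Z.
  At Z: go left to M.
    M is a leaf — visit M.
  At Z: no right child.
  Visit Z.
At Q: go right to E.
  At E: go left to C.
    At C: go left to K.
      At K: go left to S.
        At S: go left to H.
          At H: go left to F.
            F is a leaf — visit F.
          At H: no right child.
          Visit H.
        At S: no right child.
        Visit S.
      At K: no right child.
      Visit K.
    At C: go right to U.
      U is a leaf — visit U.
    Visit C.
  At E: go right to X.
    At X: go left to J.
      J is a leaf — visit J.
    At X: no right child.
    Visit X.
  Visit E.
Visit Q.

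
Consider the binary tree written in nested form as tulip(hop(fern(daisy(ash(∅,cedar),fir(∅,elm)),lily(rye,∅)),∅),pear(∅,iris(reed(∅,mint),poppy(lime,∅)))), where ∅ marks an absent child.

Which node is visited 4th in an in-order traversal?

In-order visits the left subtree, then the node, then the right subtree.
At tulip: go left to hop.
  At hop: go left to fern.
    At fern: go left to daisy.
      At daisy: go left to ash.
        At ash: no left child.
        Visit ash.
        At ash: go right to cedar.
          cedar is a leaf — visit cedar.
      Visit daisy.
      At daisy: go right to fir.
        At fir: no left child.
        Visit fir.
        At fir: go right to elm.
          elm is a leaf — visit elm.
    Visit fern.
    At fern: go right to lily.
      At lily: go left to rye.
        rye is a leaf — visit rye.
      Visit lily.
      At lily: no right child.
  Visit hop.
  At hop: no right child.
Visit tulip.
At tulip: go right to pear.
  At pear: no left child.
  Visit pear.
  At pear: go right to iris.
    At iris: go left to reed.
      At reed: no left child.
      Visit reed.
      At reed: go right to mint.
        mint is a leaf — visit mint.
    Visit iris.
    At iris: go right to poppy.
      At poppy: go left to lime.
        lime is a leaf — visit lime.
      Visit poppy.
      At poppy: no right child.
Full in-order sequence: ash, cedar, daisy, fir, elm, fern, rye, lily, hop, tulip, pear, reed, mint, iris, lime, poppy.

fir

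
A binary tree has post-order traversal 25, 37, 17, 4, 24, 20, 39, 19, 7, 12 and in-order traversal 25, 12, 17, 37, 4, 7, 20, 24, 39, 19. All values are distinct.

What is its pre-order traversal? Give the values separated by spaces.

12 25 7 4 17 37 19 39 20 24

The last element of post-order is the root; it splits in-order into left and right subtrees.
Root 12: left subtree has 1 node {25}, right has 8 {17, 37, 4, 7, 20, 24, 39, 19}.
  Root 7: left subtree has 3 nodes {17, 37, 4}, right has 4 {20, 24, 39, 19}.
    Root 4: left subtree has 2 nodes {17, 37}, right has 0 { }.
      Root 17: left subtree has 0 nodes { }, right has 1 {37}.
    Root 19: left subtree has 3 nodes {20, 24, 39}, right has 0 { }.
      Root 39: left subtree has 2 nodes {20, 24}, right has 0 { }.
        Root 20: left subtree has 0 nodes { }, right has 1 {24}.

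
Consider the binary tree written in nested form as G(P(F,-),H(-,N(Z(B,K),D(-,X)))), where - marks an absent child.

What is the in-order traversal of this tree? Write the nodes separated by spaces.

F P G H B Z K N D X

In-order visits the left subtree, then the node, then the right subtree.
At G: go left to P.
  At P: go left to F.
    F is a leaf — visit F.
  Visit P.
  At P: no right child.
Visit G.
At G: go right to H.
  At H: no left child.
  Visit H.
  At H: go right to N.
    At N: go left to Z.
      At Z: go left to B.
        B is a leaf — visit B.
      Visit Z.
      At Z: go right to K.
        K is a leaf — visit K.
    Visit N.
    At N: go right to D.
      At D: no left child.
      Visit D.
      At D: go right to X.
        X is a leaf — visit X.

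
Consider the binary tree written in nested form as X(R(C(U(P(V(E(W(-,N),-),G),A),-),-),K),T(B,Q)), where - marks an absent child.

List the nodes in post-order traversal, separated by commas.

Post-order visits the left subtree, then the right subtree, then the node.
At X: go left to R.
  At R: go left to C.
    At C: go left to U.
      At U: go left to P.
        At P: go left to V.
          At V: go left to E.
            At E: go left to W.
              At W: no left child.
              At W: go right to N.
                N is a leaf — visit N.
              Visit W.
            At E: no right child.
            Visit E.
          At V: go right to G.
            G is a leaf — visit G.
          Visit V.
        At P: go right to A.
          A is a leaf — visit A.
        Visit P.
      At U: no right child.
      Visit U.
    At C: no right child.
    Visit C.
  At R: go right to K.
    K is a leaf — visit K.
  Visit R.
At X: go right to T.
  At T: go left to B.
    B is a leaf — visit B.
  At T: go right to Q.
    Q is a leaf — visit Q.
  Visit T.
Visit X.

N, W, E, G, V, A, P, U, C, K, R, B, Q, T, X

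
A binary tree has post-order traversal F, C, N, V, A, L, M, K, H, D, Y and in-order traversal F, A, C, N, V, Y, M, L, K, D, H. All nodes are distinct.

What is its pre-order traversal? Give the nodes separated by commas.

Y, A, F, V, N, C, D, K, M, L, H

The last element of post-order is the root; it splits in-order into left and right subtrees.
Root Y: left subtree has 5 nodes {F, A, C, N, V}, right has 5 {M, L, K, D, H}.
  Root A: left subtree has 1 node {F}, right has 3 {C, N, V}.
    Root V: left subtree has 2 nodes {C, N}, right has 0 { }.
      Root N: left subtree has 1 node {C}, right has 0 { }.
  Root D: left subtree has 3 nodes {M, L, K}, right has 1 {H}.
    Root K: left subtree has 2 nodes {M, L}, right has 0 { }.
      Root M: left subtree has 0 nodes { }, right has 1 {L}.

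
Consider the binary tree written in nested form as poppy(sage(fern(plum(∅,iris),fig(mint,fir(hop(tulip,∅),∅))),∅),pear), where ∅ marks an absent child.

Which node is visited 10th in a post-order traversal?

Post-order visits the left subtree, then the right subtree, then the node.
At poppy: go left to sage.
  At sage: go left to fern.
    At fern: go left to plum.
      At plum: no left child.
      At plum: go right to iris.
        iris is a leaf — visit iris.
      Visit plum.
    At fern: go right to fig.
      At fig: go left to mint.
        mint is a leaf — visit mint.
      At fig: go right to fir.
        At fir: go left to hop.
          At hop: go left to tulip.
            tulip is a leaf — visit tulip.
          At hop: no right child.
          Visit hop.
        At fir: no right child.
        Visit fir.
      Visit fig.
    Visit fern.
  At sage: no right child.
  Visit sage.
At poppy: go right to pear.
  pear is a leaf — visit pear.
Visit poppy.
Full post-order sequence: iris, plum, mint, tulip, hop, fir, fig, fern, sage, pear, poppy.

pear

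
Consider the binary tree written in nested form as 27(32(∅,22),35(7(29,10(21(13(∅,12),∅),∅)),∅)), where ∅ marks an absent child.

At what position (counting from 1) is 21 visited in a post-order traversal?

6

Post-order visits the left subtree, then the right subtree, then the node.
At 27: go left to 32.
  At 32: no left child.
  At 32: go right to 22.
    22 is a leaf — visit 22.
  Visit 32.
At 27: go right to 35.
  At 35: go left to 7.
    At 7: go left to 29.
      29 is a leaf — visit 29.
    At 7: go right to 10.
      At 10: go left to 21.
        At 21: go left to 13.
          At 13: no left child.
          At 13: go right to 12.
            12 is a leaf — visit 12.
          Visit 13.
        At 21: no right child.
        Visit 21.
      At 10: no right child.
      Visit 10.
    Visit 7.
  At 35: no right child.
  Visit 35.
Visit 27.
Full post-order sequence: 22, 32, 29, 12, 13, 21, 10, 7, 35, 27.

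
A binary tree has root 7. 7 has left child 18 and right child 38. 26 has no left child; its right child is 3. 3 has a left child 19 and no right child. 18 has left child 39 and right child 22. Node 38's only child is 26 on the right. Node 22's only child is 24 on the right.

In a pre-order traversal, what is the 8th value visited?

Pre-order visits the node, then its left subtree, then its right subtree.
Visit 7.
At 7: go left to 18.
  Visit 18.
  At 18: go left to 39.
    39 is a leaf — visit 39.
  At 18: go right to 22.
    Visit 22.
    At 22: no left child.
    At 22: go right to 24.
      24 is a leaf — visit 24.
At 7: go right to 38.
  Visit 38.
  At 38: no left child.
  At 38: go right to 26.
    Visit 26.
    At 26: no left child.
    At 26: go right to 3.
      Visit 3.
      At 3: go left to 19.
        19 is a leaf — visit 19.
      At 3: no right child.
Full pre-order sequence: 7, 18, 39, 22, 24, 38, 26, 3, 19.

3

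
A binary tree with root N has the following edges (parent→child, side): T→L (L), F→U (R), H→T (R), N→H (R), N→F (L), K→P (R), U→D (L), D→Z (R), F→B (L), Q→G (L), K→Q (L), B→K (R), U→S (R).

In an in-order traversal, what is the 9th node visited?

U

In-order visits the left subtree, then the node, then the right subtree.
At N: go left to F.
  At F: go left to B.
    At B: no left child.
    Visit B.
    At B: go right to K.
      At K: go left to Q.
        At Q: go left to G.
          G is a leaf — visit G.
        Visit Q.
        At Q: no right child.
      Visit K.
      At K: go right to P.
        P is a leaf — visit P.
  Visit F.
  At F: go right to U.
    At U: go left to D.
      At D: no left child.
      Visit D.
      At D: go right to Z.
        Z is a leaf — visit Z.
    Visit U.
    At U: go right to S.
      S is a leaf — visit S.
Visit N.
At N: go right to H.
  At H: no left child.
  Visit H.
  At H: go right to T.
    At T: go left to L.
      L is a leaf — visit L.
    Visit T.
    At T: no right child.
Full in-order sequence: B, G, Q, K, P, F, D, Z, U, S, N, H, L, T.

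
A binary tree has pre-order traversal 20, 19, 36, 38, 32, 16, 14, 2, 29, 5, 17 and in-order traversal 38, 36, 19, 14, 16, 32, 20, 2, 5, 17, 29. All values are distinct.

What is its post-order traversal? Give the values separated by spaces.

The first element of pre-order is the root; it splits in-order into left and right subtrees.
Root 20: left subtree has 6 nodes {38, 36, 19, 14, 16, 32}, right has 4 {2, 5, 17, 29}.
  Root 19: left subtree has 2 nodes {38, 36}, right has 3 {14, 16, 32}.
    Root 36: left subtree has 1 node {38}, right has 0 { }.
    Root 32: left subtree has 2 nodes {14, 16}, right has 0 { }.
      Root 16: left subtree has 1 node {14}, right has 0 { }.
  Root 2: left subtree has 0 nodes { }, right has 3 {5, 17, 29}.
    Root 29: left subtree has 2 nodes {5, 17}, right has 0 { }.
      Root 5: left subtree has 0 nodes { }, right has 1 {17}.

38 36 14 16 32 19 17 5 29 2 20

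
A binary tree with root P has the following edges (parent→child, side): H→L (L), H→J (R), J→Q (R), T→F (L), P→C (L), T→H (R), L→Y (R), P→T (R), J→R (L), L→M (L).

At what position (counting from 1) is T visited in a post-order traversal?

10

Post-order visits the left subtree, then the right subtree, then the node.
At P: go left to C.
  C is a leaf — visit C.
At P: go right to T.
  At T: go left to F.
    F is a leaf — visit F.
  At T: go right to H.
    At H: go left to L.
      At L: go left to M.
        M is a leaf — visit M.
      At L: go right to Y.
        Y is a leaf — visit Y.
      Visit L.
    At H: go right to J.
      At J: go left to R.
        R is a leaf — visit R.
      At J: go right to Q.
        Q is a leaf — visit Q.
      Visit J.
    Visit H.
  Visit T.
Visit P.
Full post-order sequence: C, F, M, Y, L, R, Q, J, H, T, P.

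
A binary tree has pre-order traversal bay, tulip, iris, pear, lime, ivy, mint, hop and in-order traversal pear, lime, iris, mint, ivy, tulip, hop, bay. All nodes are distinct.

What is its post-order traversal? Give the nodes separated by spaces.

The first element of pre-order is the root; it splits in-order into left and right subtrees.
Root bay: left subtree has 7 nodes {pear, lime, iris, mint, ivy, tulip, hop}, right has 0 { }.
  Root tulip: left subtree has 5 nodes {pear, lime, iris, mint, ivy}, right has 1 {hop}.
    Root iris: left subtree has 2 nodes {pear, lime}, right has 2 {mint, ivy}.
      Root pear: left subtree has 0 nodes { }, right has 1 {lime}.
      Root ivy: left subtree has 1 node {mint}, right has 0 { }.

lime pear mint ivy iris hop tulip bay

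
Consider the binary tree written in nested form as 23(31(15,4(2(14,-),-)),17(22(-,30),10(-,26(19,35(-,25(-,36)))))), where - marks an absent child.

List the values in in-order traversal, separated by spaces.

In-order visits the left subtree, then the node, then the right subtree.
At 23: go left to 31.
  At 31: go left to 15.
    15 is a leaf — visit 15.
  Visit 31.
  At 31: go right to 4.
    At 4: go left to 2.
      At 2: go left to 14.
        14 is a leaf — visit 14.
      Visit 2.
      At 2: no right child.
    Visit 4.
    At 4: no right child.
Visit 23.
At 23: go right to 17.
  At 17: go left to 22.
    At 22: no left child.
    Visit 22.
    At 22: go right to 30.
      30 is a leaf — visit 30.
  Visit 17.
  At 17: go right to 10.
    At 10: no left child.
    Visit 10.
    At 10: go right to 26.
      At 26: go left to 19.
        19 is a leaf — visit 19.
      Visit 26.
      At 26: go right to 35.
        At 35: no left child.
        Visit 35.
        At 35: go right to 25.
          At 25: no left child.
          Visit 25.
          At 25: go right to 36.
            36 is a leaf — visit 36.

15 31 14 2 4 23 22 30 17 10 19 26 35 25 36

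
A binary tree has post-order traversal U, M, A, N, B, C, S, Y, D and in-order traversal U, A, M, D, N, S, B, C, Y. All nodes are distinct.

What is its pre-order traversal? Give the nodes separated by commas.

D, A, U, M, Y, S, N, C, B

The last element of post-order is the root; it splits in-order into left and right subtrees.
Root D: left subtree has 3 nodes {U, A, M}, right has 5 {N, S, B, C, Y}.
  Root A: left subtree has 1 node {U}, right has 1 {M}.
  Root Y: left subtree has 4 nodes {N, S, B, C}, right has 0 { }.
    Root S: left subtree has 1 node {N}, right has 2 {B, C}.
      Root C: left subtree has 1 node {B}, right has 0 { }.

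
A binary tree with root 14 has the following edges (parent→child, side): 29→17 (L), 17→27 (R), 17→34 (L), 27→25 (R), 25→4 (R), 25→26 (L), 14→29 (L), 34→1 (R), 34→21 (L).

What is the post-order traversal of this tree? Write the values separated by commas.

21, 1, 34, 26, 4, 25, 27, 17, 29, 14

Post-order visits the left subtree, then the right subtree, then the node.
At 14: go left to 29.
  At 29: go left to 17.
    At 17: go left to 34.
      At 34: go left to 21.
        21 is a leaf — visit 21.
      At 34: go right to 1.
        1 is a leaf — visit 1.
      Visit 34.
    At 17: go right to 27.
      At 27: no left child.
      At 27: go right to 25.
        At 25: go left to 26.
          26 is a leaf — visit 26.
        At 25: go right to 4.
          4 is a leaf — visit 4.
        Visit 25.
      Visit 27.
    Visit 17.
  At 29: no right child.
  Visit 29.
At 14: no right child.
Visit 14.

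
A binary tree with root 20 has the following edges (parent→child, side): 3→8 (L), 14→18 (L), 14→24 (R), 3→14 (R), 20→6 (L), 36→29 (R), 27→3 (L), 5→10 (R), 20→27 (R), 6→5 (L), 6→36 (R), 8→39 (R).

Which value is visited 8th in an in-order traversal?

39

In-order visits the left subtree, then the node, then the right subtree.
At 20: go left to 6.
  At 6: go left to 5.
    At 5: no left child.
    Visit 5.
    At 5: go right to 10.
      10 is a leaf — visit 10.
  Visit 6.
  At 6: go right to 36.
    At 36: no left child.
    Visit 36.
    At 36: go right to 29.
      29 is a leaf — visit 29.
Visit 20.
At 20: go right to 27.
  At 27: go left to 3.
    At 3: go left to 8.
      At 8: no left child.
      Visit 8.
      At 8: go right to 39.
        39 is a leaf — visit 39.
    Visit 3.
    At 3: go right to 14.
      At 14: go left to 18.
        18 is a leaf — visit 18.
      Visit 14.
      At 14: go right to 24.
        24 is a leaf — visit 24.
  Visit 27.
  At 27: no right child.
Full in-order sequence: 5, 10, 6, 36, 29, 20, 8, 39, 3, 18, 14, 24, 27.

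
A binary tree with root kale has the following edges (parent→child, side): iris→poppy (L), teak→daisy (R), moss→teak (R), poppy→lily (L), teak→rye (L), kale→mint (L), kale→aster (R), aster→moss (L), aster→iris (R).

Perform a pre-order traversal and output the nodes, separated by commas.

kale, mint, aster, moss, teak, rye, daisy, iris, poppy, lily

Pre-order visits the node, then its left subtree, then its right subtree.
Visit kale.
At kale: go left to mint.
  mint is a leaf — visit mint.
At kale: go right to aster.
  Visit aster.
  At aster: go left to moss.
    Visit moss.
    At moss: no left child.
    At moss: go right to teak.
      Visit teak.
      At teak: go left to rye.
        rye is a leaf — visit rye.
      At teak: go right to daisy.
        daisy is a leaf — visit daisy.
  At aster: go right to iris.
    Visit iris.
    At iris: go left to poppy.
      Visit poppy.
      At poppy: go left to lily.
        lily is a leaf — visit lily.
      At poppy: no right child.
    At iris: no right child.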